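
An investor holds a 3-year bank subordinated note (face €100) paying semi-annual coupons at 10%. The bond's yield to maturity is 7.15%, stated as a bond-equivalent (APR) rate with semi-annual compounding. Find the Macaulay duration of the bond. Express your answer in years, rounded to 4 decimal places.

Periodic yield y = 0.03575. Discount each cash flow and weight by its period:
  t   CF        PV=CF/(1+0.03575)^t    t·PV
  1         5.00         4.8274         4.8274
  2         5.00         4.6608         9.3216
  3         5.00         4.4999        13.4998
  4         5.00         4.3446        17.3784
  5         5.00         4.1946        20.9732
  6       105.00        85.0471       510.2828
  Σ                    107.5745       576.2832
Price P = Σ PV = 107.5745.
Macaulay duration = Σ(t·PV) / P = 576.2832 / 107.5745 = 5.35706 half-year periods.
In years: 5.35706 / 2 = 2.67853 years.

2.6785 years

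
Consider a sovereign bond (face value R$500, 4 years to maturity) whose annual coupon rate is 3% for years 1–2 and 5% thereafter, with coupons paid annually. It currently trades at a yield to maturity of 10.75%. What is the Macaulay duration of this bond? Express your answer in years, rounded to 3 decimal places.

Periodic yield y = 0.1075. Discount each cash flow and weight by its year:
  t   CF        PV=CF/(1+0.1075)^t    t·PV
  1        15.00        13.5440        13.5440
  2        15.00        12.2294        24.4587
  3        25.00        18.4039        55.2116
  4       525.00       348.9670     1,395.8680
  Σ                    393.1442     1,489.0823
Price P = Σ PV = 393.1442.
Macaulay duration = Σ(t·PV) / P = 1,489.0823 / 393.1442 = 3.78762 years.

3.788 years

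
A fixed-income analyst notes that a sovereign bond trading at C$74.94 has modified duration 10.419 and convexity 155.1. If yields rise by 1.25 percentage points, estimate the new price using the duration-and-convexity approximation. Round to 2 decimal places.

Duration effect: -D_mod·Δy = -10.419 × (+0.0125) = -0.1302375
Convexity effect: ½·C·(Δy)² = 0.5 × 155.1 × (0.0125)² = +0.0121171875
ΔP/P ≈ -0.1302375 + 0.0121171875 = -0.1181203125
New price ≈ 74.94 × (1 - 0.1181203125) = 66.08806378125.

C$66.09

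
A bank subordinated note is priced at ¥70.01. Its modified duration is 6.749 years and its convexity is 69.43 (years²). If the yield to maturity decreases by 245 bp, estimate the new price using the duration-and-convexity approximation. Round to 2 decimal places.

¥83.05

Duration effect: -D_mod·Δy = -6.749 × (-0.0245) = +0.1653505
Convexity effect: ½·C·(Δy)² = 0.5 × 69.43 × (-0.0245)² = +0.02083767875
ΔP/P ≈ +0.1653505 + 0.02083767875 = +0.18618817875
New price ≈ 70.01 × (1 + 0.18618817875) = 83.0450343942875.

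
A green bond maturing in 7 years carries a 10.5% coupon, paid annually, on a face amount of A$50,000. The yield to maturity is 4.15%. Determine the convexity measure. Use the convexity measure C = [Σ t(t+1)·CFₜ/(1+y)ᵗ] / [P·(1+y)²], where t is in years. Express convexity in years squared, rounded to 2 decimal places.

With y = 0.0415:
  t   CF        PV=CF/(1+0.0415)^t    t·PV        t(t+1)·PV
  1     5,250.00     5,040.8065     5,040.8065      10,081.6131
  2     5,250.00     4,839.9487     9,679.8973      29,039.6920
  3     5,250.00     4,647.0942    13,941.2827      55,765.1310
  4     5,250.00     4,461.9244    17,847.6975      89,238.4877
  5     5,250.00     4,284.1329    21,420.6644     128,523.9862
  6     5,250.00     4,113.4257    24,680.5542     172,763.8796
  7    55,250.00    41,564.0025   290,948.0176   2,327,584.1405
  Σ                 68,951.3349   383,558.9203   2,812,996.9300
P = 68,951.3349.
Convexity = Σ t(t+1)·PV / [P·(1+y)²] = 2,812,996.9300 / (68,951.3349 × 1.084722) = 37.61041.

37.61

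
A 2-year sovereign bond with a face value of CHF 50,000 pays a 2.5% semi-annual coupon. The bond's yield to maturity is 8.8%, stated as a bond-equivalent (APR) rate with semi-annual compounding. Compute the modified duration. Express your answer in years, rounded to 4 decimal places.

1.8780 years

Periodic yield y = 0.044. First find Macaulay duration:
  t   CF        PV=CF/(1+0.044)^t    t·PV
  1       625.00       598.6590       598.6590
  2       625.00       573.4282     1,146.8563
  3       625.00       549.2607     1,647.7821
  4    50,625.00    42,615.0538   170,460.2154
  Σ                 44,336.4017   173,853.5128
P = 44,336.4017; Macaulay duration = 173,853.5128 / 44,336.4017 = 3.92124 half-year periods = 1.96062 years.
Modified duration = D_Mac / (1 + y) = 1.96062 / 1.044 = 1.87799 years.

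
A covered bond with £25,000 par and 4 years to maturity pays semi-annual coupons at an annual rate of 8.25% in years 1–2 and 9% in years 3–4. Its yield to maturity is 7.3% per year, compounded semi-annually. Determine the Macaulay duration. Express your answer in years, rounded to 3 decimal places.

3.494 years

Periodic yield y = 0.0365. Discount each cash flow and weight by its period:
  t   CF        PV=CF/(1+0.0365)^t    t·PV
  1     1,031.25       994.9349       994.9349
  2     1,031.25       959.8986     1,919.7972
  3     1,031.25       926.0961     2,778.2882
  4     1,031.25       893.4839     3,573.9356
  5     1,125.00       940.3856     4,701.9282
  6     1,125.00       907.2703     5,443.6217
  7     1,125.00       875.3211     6,127.2474
  8    26,125.00    19,611.0952   156,888.7615
  Σ                 26,108.4856   182,428.5147
Price P = Σ PV = 26,108.4856.
Macaulay duration = Σ(t·PV) / P = 182,428.5147 / 26,108.4856 = 6.98733 half-year periods.
In years: 6.98733 / 2 = 3.49366 years.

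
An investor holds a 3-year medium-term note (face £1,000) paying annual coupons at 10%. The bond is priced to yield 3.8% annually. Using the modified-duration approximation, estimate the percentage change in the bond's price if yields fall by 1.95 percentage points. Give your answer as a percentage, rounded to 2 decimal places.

+5.18%

Periodic yield y = 0.038. Modified duration first:
  t   CF        PV=CF/(1+0.038)^t    t·PV
  1       100.00        96.3391        96.3391
  2       100.00        92.8122       185.6245
  3     1,100.00       983.5595     2,950.6784
  Σ                  1,172.7108     3,232.6420
P = 1,172.7108; D_Mac = 2.75656 yrs; D_mod = 2.75656/(1+0.038) = 2.65564 yrs.
ΔP/P ≈ -D_mod · Δy = -2.65564 × (-0.0195) = +0.051785 = +5.1785%.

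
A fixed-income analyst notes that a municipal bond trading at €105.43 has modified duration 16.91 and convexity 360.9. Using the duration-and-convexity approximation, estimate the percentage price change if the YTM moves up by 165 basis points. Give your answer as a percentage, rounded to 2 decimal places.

Duration effect: -D_mod·Δy = -16.91 × (+0.0165) = -0.279015
Convexity effect: ½·C·(Δy)² = 0.5 × 360.9 × (0.0165)² = +0.0491275125
ΔP/P ≈ -0.279015 + 0.0491275125 = -0.2298874875
= -22.98874875%.

-22.99%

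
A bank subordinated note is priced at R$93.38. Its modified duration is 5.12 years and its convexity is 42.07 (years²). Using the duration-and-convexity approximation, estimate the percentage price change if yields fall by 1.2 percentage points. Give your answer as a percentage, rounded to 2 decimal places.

+6.45%

Duration effect: -D_mod·Δy = -5.12 × (-0.012) = +0.061440
Convexity effect: ½·C·(Δy)² = 0.5 × 42.07 × (-0.012)² = +0.00302904
ΔP/P ≈ +0.061440 + 0.00302904 = +0.06446904
= +6.446904%.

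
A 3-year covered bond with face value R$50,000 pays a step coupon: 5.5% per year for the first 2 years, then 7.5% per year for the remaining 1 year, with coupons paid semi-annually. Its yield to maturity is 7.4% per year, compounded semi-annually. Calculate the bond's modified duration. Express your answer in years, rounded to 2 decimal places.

2.70 years

Periodic yield y = 0.037. First find Macaulay duration:
  t   CF        PV=CF/(1+0.037)^t    t·PV
  1     1,375.00     1,325.9402     1,325.9402
  2     1,375.00     1,278.6309     2,557.2617
  3     1,375.00     1,233.0095     3,699.0286
  4     1,375.00     1,189.0159     4,756.0637
  5     1,875.00     1,563.5346     7,817.6729
  6    51,875.00    41,714.3587   250,286.1522
  Σ                 48,304.4898   270,442.1194
P = 48,304.4898; Macaulay duration = 270,442.1194 / 48,304.4898 = 5.59870 half-year periods = 2.79935 years.
Modified duration = D_Mac / (1 + y) = 2.79935 / 1.037 = 2.69947 years.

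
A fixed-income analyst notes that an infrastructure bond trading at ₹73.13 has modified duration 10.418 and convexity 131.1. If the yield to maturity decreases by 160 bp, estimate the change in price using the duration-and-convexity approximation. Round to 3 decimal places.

+₹13.417

Duration effect: -D_mod·Δy = -10.418 × (-0.016) = +0.166688
Convexity effect: ½·C·(Δy)² = 0.5 × 131.1 × (-0.016)² = +0.0167808
ΔP/P ≈ +0.166688 + 0.0167808 = +0.1834688
ΔP ≈ 73.13 × (+0.1834688) = +13.417073344.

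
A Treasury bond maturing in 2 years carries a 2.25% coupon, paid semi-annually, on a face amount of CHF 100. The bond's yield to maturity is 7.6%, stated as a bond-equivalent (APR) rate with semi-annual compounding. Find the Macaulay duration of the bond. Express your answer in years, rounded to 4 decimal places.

1.9648 years

Periodic yield y = 0.038. Discount each cash flow and weight by its period:
  t   CF        PV=CF/(1+0.038)^t    t·PV
  1        1.125         1.0838         1.0838
  2        1.125         1.0441         2.0883
  3        1.125         1.0059         3.0177
  4      101.125        87.1102       348.4409
  Σ                     90.2441       354.6307
Price P = Σ PV = 90.2441.
Macaulay duration = Σ(t·PV) / P = 354.6307 / 90.2441 = 3.92968 half-year periods.
In years: 3.92968 / 2 = 1.96484 years.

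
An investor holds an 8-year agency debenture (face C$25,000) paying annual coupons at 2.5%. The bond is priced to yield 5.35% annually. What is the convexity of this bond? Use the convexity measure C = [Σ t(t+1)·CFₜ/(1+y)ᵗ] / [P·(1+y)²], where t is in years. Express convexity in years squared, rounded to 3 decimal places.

With y = 0.0535:
  t   CF        PV=CF/(1+0.0535)^t    t·PV        t(t+1)·PV
  1       625.00       593.2606       593.2606       1,186.5211
  2       625.00       563.1329     1,126.2659       3,378.7977
  3       625.00       534.5353     1,603.6059       6,414.4237
  4       625.00       507.3899     2,029.5598      10,147.7989
  5       625.00       481.6231     2,408.1155      14,448.6933
  6       625.00       457.1648     2,742.9888      19,200.9213
  7       625.00       433.9485     3,037.6398      24,301.1186
  8    25,625.00    16,888.3630   135,106.9038   1,215,962.1342
  Σ                 20,459.4182   148,648.3401   1,295,040.4088
P = 20,459.4182.
Convexity = Σ t(t+1)·PV / [P·(1+y)²] = 1,295,040.4088 / (20,459.4182 × 1.109862) = 57.03231.

57.032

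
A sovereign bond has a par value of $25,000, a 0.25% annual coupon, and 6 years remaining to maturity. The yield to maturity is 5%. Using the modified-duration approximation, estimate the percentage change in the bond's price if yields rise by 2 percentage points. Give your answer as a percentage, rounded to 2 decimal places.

-11.34%

Periodic yield y = 0.05. Modified duration first:
  t   CF        PV=CF/(1+0.05)^t    t·PV
  1        62.50        59.5238        59.5238
  2        62.50        56.6893       113.3787
  3        62.50        53.9898       161.9695
  4        62.50        51.4189       205.6756
  5        62.50        48.9704       244.8519
  6    25,062.50    18,702.0234   112,212.1403
  Σ                 18,972.6157   112,997.5399
P = 18,972.6157; D_Mac = 5.95582 yrs; D_mod = 5.95582/(1+0.05) = 5.67221 yrs.
ΔP/P ≈ -D_mod · Δy = -5.67221 × (+0.02) = -0.113444 = -11.3444%.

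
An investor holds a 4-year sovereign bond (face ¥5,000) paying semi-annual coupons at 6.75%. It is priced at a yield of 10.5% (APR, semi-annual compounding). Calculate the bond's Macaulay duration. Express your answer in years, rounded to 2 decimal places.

Periodic yield y = 0.0525. Discount each cash flow and weight by its period:
  t   CF        PV=CF/(1+0.0525)^t    t·PV
  1       168.75       160.3325       160.3325
  2       168.75       152.3350       304.6699
  3       168.75       144.7363       434.2089
  4       168.75       137.5167       550.0667
  5       168.75       130.6572       653.2859
  6       168.75       124.1398       744.8390
  7       168.75       117.9476       825.6331
  8     5,168.75     3,432.4853    27,459.8827
  Σ                  4,400.1504    31,132.9187
Price P = Σ PV = 4,400.1504.
Macaulay duration = Σ(t·PV) / P = 31,132.9187 / 4,400.1504 = 7.07542 half-year periods.
In years: 7.07542 / 2 = 3.53771 years.

3.54 years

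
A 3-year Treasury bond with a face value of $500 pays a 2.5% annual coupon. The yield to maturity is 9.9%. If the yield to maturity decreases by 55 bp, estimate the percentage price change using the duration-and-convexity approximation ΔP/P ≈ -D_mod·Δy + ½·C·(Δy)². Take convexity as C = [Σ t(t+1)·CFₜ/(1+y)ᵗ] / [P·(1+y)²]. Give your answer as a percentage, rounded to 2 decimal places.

With y = 0.099:
  t   CF        PV=CF/(1+0.099)^t    t·PV        t(t+1)·PV
  1        12.50        11.3740        11.3740          22.7480
  2        12.50        10.3494        20.6988          62.0963
  3       512.50       386.1009     1,158.3026       4,633.2106
  Σ                    407.8242     1,190.3754       4,718.0548
P = 407.8242; D_Mac = 2.91884 yrs; D_mod = 2.65591 yrs; C = 9.57844.
Duration effect: -2.65591 × (-0.0055) = +0.014608
Convexity effect: 0.5 × 9.57844 × (-0.0055)² = +0.0001449
ΔP/P ≈ +0.014608 + 0.0001449 = +0.014752 = +1.4752%.

+1.48%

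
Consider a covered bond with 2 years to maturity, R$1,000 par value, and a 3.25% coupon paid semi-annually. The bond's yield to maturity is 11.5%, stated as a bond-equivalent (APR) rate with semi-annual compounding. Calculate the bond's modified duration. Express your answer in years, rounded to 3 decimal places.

1.842 years

Periodic yield y = 0.0575. First find Macaulay duration:
  t   CF        PV=CF/(1+0.0575)^t    t·PV
  1        16.25        15.3664        15.3664
  2        16.25        14.5309        29.0618
  3        16.25        13.7408        41.2224
  4     1,016.25       812.6042     3,250.4167
  Σ                    856.2423     3,336.0674
P = 856.2423; Macaulay duration = 3,336.0674 / 856.2423 = 3.89617 half-year periods = 1.94809 years.
Modified duration = D_Mac / (1 + y) = 1.94809 / 1.0575 = 1.84216 years.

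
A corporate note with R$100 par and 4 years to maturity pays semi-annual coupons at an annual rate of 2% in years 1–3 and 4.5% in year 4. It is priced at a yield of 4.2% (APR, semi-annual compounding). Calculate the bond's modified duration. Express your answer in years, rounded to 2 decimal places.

3.78 years

Periodic yield y = 0.021. First find Macaulay duration:
  t   CF        PV=CF/(1+0.021)^t    t·PV
  1         1.00         0.9794         0.9794
  2         1.00         0.9593         1.9186
  3         1.00         0.9396         2.8187
  4         1.00         0.9202         3.6809
  5         1.00         0.9013         4.5065
  6         1.00         0.8828         5.2966
  7         2.25         1.9454        13.6176
  8       102.25        86.5879       692.7035
  Σ                     94.1159       725.5218
P = 94.1159; Macaulay duration = 725.5218 / 94.1159 = 7.70881 half-year periods = 3.85441 years.
Modified duration = D_Mac / (1 + y) = 3.85441 / 1.021 = 3.77513 years.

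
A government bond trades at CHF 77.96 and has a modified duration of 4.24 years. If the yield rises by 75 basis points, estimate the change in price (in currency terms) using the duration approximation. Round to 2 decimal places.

Duration approximation: ΔP/P ≈ -D_mod · Δy = -4.24 × (+0.0075) = -0.031800.
ΔP ≈ 77.96 × (-0.031800) = -2.479128.

-CHF 2.48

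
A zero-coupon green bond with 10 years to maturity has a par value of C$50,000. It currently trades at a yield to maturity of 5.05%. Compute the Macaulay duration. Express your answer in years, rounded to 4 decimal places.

A zero-coupon bond has a single cash flow at maturity, so its Macaulay duration equals its maturity: 10 years.

10.0000 years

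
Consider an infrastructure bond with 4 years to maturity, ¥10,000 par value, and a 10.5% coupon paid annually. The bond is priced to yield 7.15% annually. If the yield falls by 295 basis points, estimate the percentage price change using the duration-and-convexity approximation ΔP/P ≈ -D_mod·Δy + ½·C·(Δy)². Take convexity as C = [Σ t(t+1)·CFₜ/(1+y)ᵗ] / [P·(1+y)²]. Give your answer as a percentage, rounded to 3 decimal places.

With y = 0.0715:
  t   CF        PV=CF/(1+0.0715)^t    t·PV        t(t+1)·PV
  1     1,050.00       979.9347       979.9347       1,959.8693
  2     1,050.00       914.5447     1,829.0894       5,487.2683
  3     1,050.00       853.5182     2,560.5545      10,242.2181
  4    11,050.00     8,382.8863    33,531.5453     167,657.7263
  Σ                 11,130.8839    38,901.1239     185,347.0821
P = 11,130.8839; D_Mac = 3.49488 yrs; D_mod = 3.26167 yrs; C = 14.50346.
Duration effect: -3.26167 × (-0.0295) = +0.096219
Convexity effect: 0.5 × 14.50346 × (-0.0295)² = +0.0063108
ΔP/P ≈ +0.096219 + 0.0063108 = +0.102530 = +10.2530%.

+10.253%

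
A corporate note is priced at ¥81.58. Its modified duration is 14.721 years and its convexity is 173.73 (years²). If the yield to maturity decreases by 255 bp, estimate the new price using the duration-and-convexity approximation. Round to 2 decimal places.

¥116.81

Duration effect: -D_mod·Δy = -14.721 × (-0.0255) = +0.3753855
Convexity effect: ½·C·(Δy)² = 0.5 × 173.73 × (-0.0255)² = +0.05648396625
ΔP/P ≈ +0.3753855 + 0.05648396625 = +0.43186946625
New price ≈ 81.58 × (1 + 0.43186946625) = 116.811911056675.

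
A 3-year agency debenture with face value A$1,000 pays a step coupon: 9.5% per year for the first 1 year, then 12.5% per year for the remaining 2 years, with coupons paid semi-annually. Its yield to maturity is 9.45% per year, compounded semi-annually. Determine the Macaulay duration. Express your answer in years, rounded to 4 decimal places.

2.6587 years

Periodic yield y = 0.04725. Discount each cash flow and weight by its period:
  t   CF        PV=CF/(1+0.04725)^t    t·PV
  1        47.50        45.3569        45.3569
  2        47.50        43.3105        86.6209
  3        62.50        54.4163       163.2489
  4        62.50        51.9611       207.8445
  5        62.50        49.6167       248.0837
  6     1,062.50       805.4280     4,832.5680
  Σ                  1,050.0895     5,583.7229
Price P = Σ PV = 1,050.0895.
Macaulay duration = Σ(t·PV) / P = 5,583.7229 / 1,050.0895 = 5.31738 half-year periods.
In years: 5.31738 / 2 = 2.65869 years.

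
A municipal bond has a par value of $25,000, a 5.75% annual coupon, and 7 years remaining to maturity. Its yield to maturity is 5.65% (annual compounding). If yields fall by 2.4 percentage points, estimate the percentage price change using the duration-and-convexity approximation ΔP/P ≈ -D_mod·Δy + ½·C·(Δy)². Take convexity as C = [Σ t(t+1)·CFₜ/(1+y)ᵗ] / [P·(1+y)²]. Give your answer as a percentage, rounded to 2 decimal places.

With y = 0.0565:
  t   CF        PV=CF/(1+0.0565)^t    t·PV        t(t+1)·PV
  1     1,437.50     1,360.6247     1,360.6247       2,721.2494
  2     1,437.50     1,287.8606     2,575.7212       7,727.1635
  3     1,437.50     1,218.9878     3,656.9633      14,627.8533
  4     1,437.50     1,153.7982     4,615.1927      23,075.9635
  5     1,437.50     1,092.0948     5,460.4741      32,762.8445
  6     1,437.50     1,033.6913     6,202.1476      43,415.0330
  7    26,437.50    17,994.2552   125,959.7863   1,007,678.2901
  Σ                 25,141.3125   149,830.9098   1,132,008.3973
P = 25,141.3125; D_Mac = 5.95955 yrs; D_mod = 5.64084 yrs; C = 40.33877.
Duration effect: -5.64084 × (-0.024) = +0.135380
Convexity effect: 0.5 × 40.33877 × (-0.024)² = +0.0116176
ΔP/P ≈ +0.135380 + 0.0116176 = +0.146998 = +14.6998%.

+14.70%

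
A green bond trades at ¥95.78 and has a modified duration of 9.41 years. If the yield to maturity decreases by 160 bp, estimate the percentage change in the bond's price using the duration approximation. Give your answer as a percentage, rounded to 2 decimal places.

Duration approximation: ΔP/P ≈ -D_mod · Δy = -9.41 × (-0.016) = +0.150560.
As a percentage: +15.0560%.

+15.06%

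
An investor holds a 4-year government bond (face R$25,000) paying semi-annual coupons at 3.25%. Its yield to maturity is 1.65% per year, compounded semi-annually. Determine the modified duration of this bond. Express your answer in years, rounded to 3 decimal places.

3.760 years

Periodic yield y = 0.00825. First find Macaulay duration:
  t   CF        PV=CF/(1+0.00825)^t    t·PV
  1       406.25       402.9259       402.9259
  2       406.25       399.6289       799.2578
  3       406.25       396.3590     1,189.0769
  4       406.25       393.1158     1,572.4630
  5       406.25       389.8991     1,949.4954
  6       406.25       386.7087     2,320.2525
  7       406.25       383.5445     2,684.8115
  8    25,406.25    23,790.0153   190,320.1226
  Σ                 26,542.1972   201,238.4056
P = 26,542.1972; Macaulay duration = 201,238.4056 / 26,542.1972 = 7.58183 half-year periods = 3.79091 years.
Modified duration = D_Mac / (1 + y) = 3.79091 / 1.00825 = 3.75990 years.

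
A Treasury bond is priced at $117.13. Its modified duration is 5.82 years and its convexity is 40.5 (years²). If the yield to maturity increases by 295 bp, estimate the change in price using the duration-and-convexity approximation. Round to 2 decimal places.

Duration effect: -D_mod·Δy = -5.82 × (+0.0295) = -0.171690
Convexity effect: ½·C·(Δy)² = 0.5 × 40.5 × (0.0295)² = +0.0176225625
ΔP/P ≈ -0.171690 + 0.0176225625 = -0.1540674375
ΔP ≈ 117.13 × (-0.1540674375) = -18.045918954375.

-$18.05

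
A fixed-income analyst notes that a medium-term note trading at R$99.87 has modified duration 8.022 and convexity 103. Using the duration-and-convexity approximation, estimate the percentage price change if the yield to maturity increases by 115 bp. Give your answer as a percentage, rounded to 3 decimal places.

-8.544%

Duration effect: -D_mod·Δy = -8.022 × (+0.0115) = -0.092253
Convexity effect: ½·C·(Δy)² = 0.5 × 103 × (0.0115)² = +0.006810875
ΔP/P ≈ -0.092253 + 0.006810875 = -0.085442125
= -8.5442125%.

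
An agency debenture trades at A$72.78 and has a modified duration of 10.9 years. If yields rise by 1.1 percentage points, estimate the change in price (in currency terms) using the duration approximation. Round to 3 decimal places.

-A$8.726

Duration approximation: ΔP/P ≈ -D_mod · Δy = -10.9 × (+0.011) = -0.119900.
ΔP ≈ 72.78 × (-0.119900) = -8.726322.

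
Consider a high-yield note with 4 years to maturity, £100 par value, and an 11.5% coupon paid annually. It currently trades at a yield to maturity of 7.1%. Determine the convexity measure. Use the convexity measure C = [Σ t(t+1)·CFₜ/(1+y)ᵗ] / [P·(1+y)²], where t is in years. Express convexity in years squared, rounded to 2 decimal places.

With y = 0.071:
  t   CF        PV=CF/(1+0.071)^t    t·PV        t(t+1)·PV
  1        11.50        10.7376        10.7376          21.4753
  2        11.50        10.0258        20.0516          60.1548
  3        11.50         9.3612        28.0835         112.3339
  4       111.50        84.7456       338.9823       1,694.9113
  Σ                    114.8701       397.8550       1,888.8752
P = 114.8701.
Convexity = Σ t(t+1)·PV / [P·(1+y)²] = 1,888.8752 / (114.8701 × 1.147041) = 14.33564.

14.34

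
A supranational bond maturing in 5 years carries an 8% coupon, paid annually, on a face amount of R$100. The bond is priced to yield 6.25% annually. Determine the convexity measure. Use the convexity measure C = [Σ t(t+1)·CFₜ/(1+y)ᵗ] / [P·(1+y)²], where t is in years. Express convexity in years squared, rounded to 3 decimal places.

With y = 0.0625:
  t   CF        PV=CF/(1+0.0625)^t    t·PV        t(t+1)·PV
  1         8.00         7.5294         7.5294          15.0588
  2         8.00         7.0865        14.1730          42.5190
  3         8.00         6.6697        20.0090          80.0358
  4         8.00         6.2773        25.1093         125.5464
  5       108.00        79.7589       398.7944       2,392.7665
  Σ                    107.3218       465.6151       2,655.9266
P = 107.3218.
Convexity = Σ t(t+1)·PV / [P·(1+y)²] = 2,655.9266 / (107.3218 × 1.128906) = 21.92150.

21.922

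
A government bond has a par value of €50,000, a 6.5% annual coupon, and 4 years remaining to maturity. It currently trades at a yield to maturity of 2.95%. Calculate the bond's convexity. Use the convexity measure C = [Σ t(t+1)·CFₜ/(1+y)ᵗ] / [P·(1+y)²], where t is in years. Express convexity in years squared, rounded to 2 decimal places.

With y = 0.0295:
  t   CF        PV=CF/(1+0.0295)^t    t·PV        t(t+1)·PV
  1     3,250.00     3,156.8723     3,156.8723       6,313.7445
  2     3,250.00     3,066.4131     6,132.8262      18,398.4785
  3     3,250.00     2,978.5460     8,935.6379      35,742.5517
  4    53,250.00    47,403.9147   189,615.6589     948,078.2947
  Σ                 56,605.7461   207,840.9953   1,008,533.0694
P = 56,605.7461.
Convexity = Σ t(t+1)·PV / [P·(1+y)²] = 1,008,533.0694 / (56,605.7461 × 1.059870) = 16.81036.

16.81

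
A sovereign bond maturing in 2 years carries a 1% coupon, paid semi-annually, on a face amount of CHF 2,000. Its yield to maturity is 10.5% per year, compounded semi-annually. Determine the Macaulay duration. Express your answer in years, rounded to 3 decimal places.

Periodic yield y = 0.0525. Discount each cash flow and weight by its period:
  t   CF        PV=CF/(1+0.0525)^t    t·PV
  1        10.00         9.5012         9.5012
  2        10.00         9.0273        18.0545
  3        10.00         8.5770        25.7309
  4     2,010.00     1,637.9764     6,551.9056
  Σ                  1,665.0818     6,605.1922
Price P = Σ PV = 1,665.0818.
Macaulay duration = Σ(t·PV) / P = 6,605.1922 / 1,665.0818 = 3.96689 half-year periods.
In years: 3.96689 / 2 = 1.98344 years.

1.983 years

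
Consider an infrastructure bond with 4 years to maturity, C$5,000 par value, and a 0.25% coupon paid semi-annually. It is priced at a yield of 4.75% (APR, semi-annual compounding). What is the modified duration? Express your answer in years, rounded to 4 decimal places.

3.8882 years

Periodic yield y = 0.02375. First find Macaulay duration:
  t   CF        PV=CF/(1+0.02375)^t    t·PV
  1         6.25         6.1050         6.1050
  2         6.25         5.9634        11.9268
  3         6.25         5.8250        17.4751
  4         6.25         5.6899        22.7596
  5         6.25         5.5579        27.7895
  6         6.25         5.4290        32.5738
  7         6.25         5.3030        37.1211
  8     5,006.25     4,149.1699    33,193.3589
  Σ                  4,189.0430    33,349.1097
P = 4,189.0430; Macaulay duration = 33,349.1097 / 4,189.0430 = 7.96103 half-year periods = 3.98052 years.
Modified duration = D_Mac / (1 + y) = 3.98052 / 1.02375 = 3.88817 years.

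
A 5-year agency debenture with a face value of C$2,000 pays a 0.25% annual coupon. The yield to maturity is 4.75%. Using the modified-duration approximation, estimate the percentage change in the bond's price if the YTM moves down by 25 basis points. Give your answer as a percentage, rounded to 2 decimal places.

Periodic yield y = 0.0475. Modified duration first:
  t   CF        PV=CF/(1+0.0475)^t    t·PV
  1         5.00         4.7733         4.7733
  2         5.00         4.5568         9.1136
  3         5.00         4.3502        13.0506
  4         5.00         4.1529        16.6117
  5     2,005.00     1,589.8063     7,949.0316
  Σ                  1,607.6395     7,992.5808
P = 1,607.6395; D_Mac = 4.97162 yrs; D_mod = 4.97162/(1+0.0475) = 4.74618 yrs.
ΔP/P ≈ -D_mod · Δy = -4.74618 × (-0.0025) = +0.011865 = +1.1865%.

+1.19%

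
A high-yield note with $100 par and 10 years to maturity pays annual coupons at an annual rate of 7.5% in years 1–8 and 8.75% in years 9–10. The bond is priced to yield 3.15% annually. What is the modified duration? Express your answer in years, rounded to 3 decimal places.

7.577 years

Periodic yield y = 0.0315. First find Macaulay duration:
  t   CF        PV=CF/(1+0.0315)^t    t·PV
  1         7.50         7.2710         7.2710
  2         7.50         7.0489        14.0978
  3         7.50         6.8337        20.5010
  4         7.50         6.6250        26.4999
  5         7.50         6.4227        32.1133
  6         7.50         6.2265        37.3592
  7         7.50         6.0364        42.2547
  8         7.50         5.8520        46.8163
  9         8.75         6.6189        59.5700
  10      108.75        79.7511       797.5115
  Σ                    138.6862     1,083.9946
P = 138.6862; Macaulay duration = 1,083.9946 / 138.6862 = 7.81617 years.
Modified duration = D_Mac / (1 + y) = 7.81617 / 1.0315 = 7.57748 years.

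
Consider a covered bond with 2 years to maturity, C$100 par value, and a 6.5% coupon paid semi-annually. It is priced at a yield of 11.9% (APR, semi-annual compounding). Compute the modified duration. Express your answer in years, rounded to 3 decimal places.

Periodic yield y = 0.0595. First find Macaulay duration:
  t   CF        PV=CF/(1+0.0595)^t    t·PV
  1         3.25         3.0675         3.0675
  2         3.25         2.8952         5.7904
  3         3.25         2.7326         8.1979
  4       103.25        81.9382       327.7526
  Σ                     90.6335       344.8085
P = 90.6335; Macaulay duration = 344.8085 / 90.6335 = 3.80443 half-year periods = 1.90221 years.
Modified duration = D_Mac / (1 + y) = 1.90221 / 1.0595 = 1.79539 years.

1.795 years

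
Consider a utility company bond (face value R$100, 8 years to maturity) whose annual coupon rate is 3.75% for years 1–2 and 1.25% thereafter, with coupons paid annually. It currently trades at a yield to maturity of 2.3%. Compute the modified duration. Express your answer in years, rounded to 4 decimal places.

Periodic yield y = 0.023. First find Macaulay duration:
  t   CF        PV=CF/(1+0.023)^t    t·PV
  1         3.75         3.6657         3.6657
  2         3.75         3.5833         7.1665
  3         1.25         1.1676         3.5027
  4         1.25         1.1413         4.5653
  5         1.25         1.1157         5.5783
  6         1.25         1.0906         6.5435
  7         1.25         1.0661         7.4624
  8       101.25        84.4092       675.2739
  Σ                     97.2394       713.7583
P = 97.2394; Macaulay duration = 713.7583 / 97.2394 = 7.34022 years.
Modified duration = D_Mac / (1 + y) = 7.34022 / 1.023 = 7.17519 years.

7.1752 years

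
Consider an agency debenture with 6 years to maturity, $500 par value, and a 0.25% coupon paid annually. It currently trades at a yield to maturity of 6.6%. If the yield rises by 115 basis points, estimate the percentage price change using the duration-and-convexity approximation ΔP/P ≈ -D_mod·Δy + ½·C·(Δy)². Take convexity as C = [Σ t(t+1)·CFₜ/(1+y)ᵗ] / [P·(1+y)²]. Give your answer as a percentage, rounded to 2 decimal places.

-6.18%

With y = 0.066:
  t   CF        PV=CF/(1+0.066)^t    t·PV        t(t+1)·PV
  1         1.25         1.1726         1.1726           2.3452
  2         1.25         1.1000         2.2000           6.6000
  3         1.25         1.0319         3.0957          12.3828
  4         1.25         0.9680         3.8721          19.3603
  5         1.25         0.9081         4.5404          27.2424
  6       501.25       341.5947     2,049.5684      14,346.9785
  Σ                    346.7753     2,064.4491      14,414.9092
P = 346.7753; D_Mac = 5.95328 yrs; D_mod = 5.58469 yrs; C = 36.58047.
Duration effect: -5.58469 × (+0.0115) = -0.064224
Convexity effect: 0.5 × 36.58047 × (0.0115)² = +0.0024189
ΔP/P ≈ -0.064224 + 0.0024189 = -0.061805 = -6.1805%.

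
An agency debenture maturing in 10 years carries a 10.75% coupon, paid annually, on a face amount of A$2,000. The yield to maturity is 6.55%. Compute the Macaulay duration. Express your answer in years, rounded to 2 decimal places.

Periodic yield y = 0.0655. Discount each cash flow and weight by its year:
  t   CF        PV=CF/(1+0.0655)^t    t·PV
  1       215.00       201.7832       201.7832
  2       215.00       189.3789       378.7578
  3       215.00       177.7371       533.2113
  4       215.00       166.8110       667.2439
  5       215.00       156.5565       782.7827
  6       215.00       146.9325       881.5947
  7       215.00       137.9000       965.3000
  8       215.00       129.4228     1,035.3825
  9       215.00       121.4667     1,093.2007
  10    2,215.00     1,174.4626    11,744.6260
  Σ                  2,602.4513    18,283.8827
Price P = Σ PV = 2,602.4513.
Macaulay duration = Σ(t·PV) / P = 18,283.8827 / 2,602.4513 = 7.02564 years.

7.03 years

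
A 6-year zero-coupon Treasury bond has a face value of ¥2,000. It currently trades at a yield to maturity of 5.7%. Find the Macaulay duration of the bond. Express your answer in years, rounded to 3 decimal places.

A zero-coupon bond has a single cash flow at maturity, so its Macaulay duration equals its maturity: 6 years.

6.000 years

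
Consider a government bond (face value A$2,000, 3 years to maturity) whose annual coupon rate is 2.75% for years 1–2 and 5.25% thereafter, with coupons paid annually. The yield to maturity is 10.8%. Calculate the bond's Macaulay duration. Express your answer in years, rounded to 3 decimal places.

2.912 years

Periodic yield y = 0.108. Discount each cash flow and weight by its year:
  t   CF        PV=CF/(1+0.108)^t    t·PV
  1        55.00        49.6390        49.6390
  2        55.00        44.8005        89.6011
  3     2,105.00     1,547.5077     4,642.5231
  Σ                  1,641.9472     4,781.7632
Price P = Σ PV = 1,641.9472.
Macaulay duration = Σ(t·PV) / P = 4,781.7632 / 1,641.9472 = 2.91225 years.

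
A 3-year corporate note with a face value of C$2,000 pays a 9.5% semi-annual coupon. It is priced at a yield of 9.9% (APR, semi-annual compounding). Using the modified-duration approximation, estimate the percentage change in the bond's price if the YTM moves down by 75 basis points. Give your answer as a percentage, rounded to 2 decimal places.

Periodic yield y = 0.0495. Modified duration first:
  t   CF        PV=CF/(1+0.0495)^t    t·PV
  1        95.00        90.5193        90.5193
  2        95.00        86.2499       172.4998
  3        95.00        82.1819       246.5458
  4        95.00        78.3058       313.2231
  5        95.00        74.6125       373.0623
  6     2,095.00     1,567.7953     9,406.7721
  Σ                  1,979.6647    10,602.6224
P = 1,979.6647; D_Mac = 5.35577 half-year periods = 2.67788 yrs; D_mod = 2.67788/(1+0.0495) = 2.55158 yrs.
ΔP/P ≈ -D_mod · Δy = -2.55158 × (-0.0075) = +0.019137 = +1.9137%.

+1.91%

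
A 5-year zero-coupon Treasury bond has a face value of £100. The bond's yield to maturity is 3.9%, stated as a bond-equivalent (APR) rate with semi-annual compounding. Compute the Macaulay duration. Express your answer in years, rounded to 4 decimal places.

A zero-coupon bond has a single cash flow at maturity, so its Macaulay duration equals its maturity: 5 years.
(Equivalently: 10 semi-annual periods ÷ 2 = 5 years.)

5.0000 years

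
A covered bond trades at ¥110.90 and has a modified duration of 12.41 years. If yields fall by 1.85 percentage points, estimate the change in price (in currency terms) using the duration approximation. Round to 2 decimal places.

+¥25.46

Duration approximation: ΔP/P ≈ -D_mod · Δy = -12.41 × (-0.0185) = +0.229585.
ΔP ≈ 110.90 × (+0.229585) = +25.4609765.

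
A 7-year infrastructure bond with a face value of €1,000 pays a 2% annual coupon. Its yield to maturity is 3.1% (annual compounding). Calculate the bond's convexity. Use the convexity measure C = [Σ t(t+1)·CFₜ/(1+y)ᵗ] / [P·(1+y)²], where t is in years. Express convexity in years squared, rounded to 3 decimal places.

With y = 0.031:
  t   CF        PV=CF/(1+0.031)^t    t·PV        t(t+1)·PV
  1        20.00        19.3986        19.3986          38.7973
  2        20.00        18.8154        37.6307         112.8922
  3        20.00        18.2496        54.7489         218.9955
  4        20.00        17.7009        70.8036         354.0180
  5        20.00        17.1687        85.8434         515.0601
  6        20.00        16.6524        99.9147         699.4027
  7     1,020.00       823.7388     5,766.1715      46,129.3720
  Σ                    931.7244     6,134.5114      48,068.5378
P = 931.7244.
Convexity = Σ t(t+1)·PV / [P·(1+y)²] = 48,068.5378 / (931.7244 × 1.062961) = 48.53512.

48.535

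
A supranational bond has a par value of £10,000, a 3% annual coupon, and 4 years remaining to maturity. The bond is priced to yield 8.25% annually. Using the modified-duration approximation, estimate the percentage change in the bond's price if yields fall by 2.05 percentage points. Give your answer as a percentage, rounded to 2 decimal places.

+7.21%

Periodic yield y = 0.0825. Modified duration first:
  t   CF        PV=CF/(1+0.0825)^t    t·PV
  1       300.00       277.1363       277.1363
  2       300.00       256.0150       512.0300
  3       300.00       236.5035       709.5104
  4    10,300.00     7,501.1112    30,004.4449
  Σ                  8,270.7660    31,503.1216
P = 8,270.7660; D_Mac = 3.80897 yrs; D_mod = 3.80897/(1+0.0825) = 3.51868 yrs.
ΔP/P ≈ -D_mod · Δy = -3.51868 × (-0.0205) = +0.072133 = +7.2133%.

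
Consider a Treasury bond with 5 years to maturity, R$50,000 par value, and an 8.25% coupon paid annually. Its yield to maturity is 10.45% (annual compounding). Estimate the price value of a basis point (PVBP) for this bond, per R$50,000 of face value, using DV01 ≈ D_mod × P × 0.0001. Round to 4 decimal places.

Periodic yield y = 0.1045.
  t   CF        PV=CF/(1+0.1045)^t    t·PV
  1     4,125.00     3,734.7216     3,734.7216
  2     4,125.00     3,381.3686     6,762.7372
  3     4,125.00     3,061.4473     9,184.3420
  4     4,125.00     2,771.7948    11,087.1791
  5    54,125.00    32,928.2999   164,641.4994
  Σ                 45,877.6322   195,410.4793
P = 45,877.6322; D_Mac = 4.25938 yrs; D_mod = 3.85639 yrs.
DV01 ≈ 3.85639 × 45,877.6322 × 0.0001 = 17.692212.

R$17.6922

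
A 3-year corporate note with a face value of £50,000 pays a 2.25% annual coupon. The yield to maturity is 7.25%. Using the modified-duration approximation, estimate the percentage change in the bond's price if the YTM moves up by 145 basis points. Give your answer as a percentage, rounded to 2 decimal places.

-3.96%

Periodic yield y = 0.0725. Modified duration first:
  t   CF        PV=CF/(1+0.0725)^t    t·PV
  1     1,125.00     1,048.9510     1,048.9510
  2     1,125.00       978.0429     1,956.0859
  3    51,125.00    41,442.0679   124,326.2038
  Σ                 43,469.0619   127,331.2408
P = 43,469.0619; D_Mac = 2.92924 yrs; D_mod = 2.92924/(1+0.0725) = 2.73122 yrs.
ΔP/P ≈ -D_mod · Δy = -2.73122 × (+0.0145) = -0.039603 = -3.9603%.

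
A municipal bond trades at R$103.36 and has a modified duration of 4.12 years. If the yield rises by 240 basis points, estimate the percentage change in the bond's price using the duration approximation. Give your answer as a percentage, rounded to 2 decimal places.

-9.89%

Duration approximation: ΔP/P ≈ -D_mod · Δy = -4.12 × (+0.024) = -0.098880.
As a percentage: -9.8880%.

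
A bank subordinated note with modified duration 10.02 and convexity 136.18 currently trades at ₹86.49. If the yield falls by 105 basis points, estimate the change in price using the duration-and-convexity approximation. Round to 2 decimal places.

+₹9.75

Duration effect: -D_mod·Δy = -10.02 × (-0.0105) = +0.105210
Convexity effect: ½·C·(Δy)² = 0.5 × 136.18 × (-0.0105)² = +0.0075069225
ΔP/P ≈ +0.105210 + 0.0075069225 = +0.1127169225
ΔP ≈ 86.49 × (+0.1127169225) = +9.748886627025.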